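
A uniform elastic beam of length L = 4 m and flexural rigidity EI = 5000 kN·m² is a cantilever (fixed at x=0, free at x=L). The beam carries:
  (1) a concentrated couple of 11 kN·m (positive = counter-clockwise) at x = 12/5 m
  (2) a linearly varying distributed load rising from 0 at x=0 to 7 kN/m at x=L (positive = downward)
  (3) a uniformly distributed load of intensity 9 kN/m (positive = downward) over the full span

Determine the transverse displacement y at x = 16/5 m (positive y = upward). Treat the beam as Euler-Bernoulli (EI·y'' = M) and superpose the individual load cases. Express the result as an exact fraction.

Load 1 — applied couple M₀=11 kN·m at a=12/5 m (b=L-a=8/5):
  y_1 = M₀a(2x-a)/(2EI)  [x>a] = 11·(12/5)·(2·(16/5)-(12/5))/(2·5000) = 33/3125 m
Load 2 — triangular load w₀=7 kN/m (0→w₀ over full span):
  y_2 = (w₀Lx³/12-w₀L²x²/6-w₀x⁵/(120L))/EI = (7·4·(16/5)³/12-7·4²·(16/5)²/6-7·(16/5)⁵/(120·4))/5000 = -700672/29296875 m
Load 3 — uniform load w=9 kN/m over full span:
  y_3 = -wx²(x²-4Lx+6L²)/(24EI) = -9·(16/5)²·((16/5)²-4·4·(16/5)+6·4²)/(24·5000) = -16512/390625 m
Superposition: y = Σ y_i = -1629697/29296875 m ≈ -0.055627 m

y(16/5) = -1629697/29296875 m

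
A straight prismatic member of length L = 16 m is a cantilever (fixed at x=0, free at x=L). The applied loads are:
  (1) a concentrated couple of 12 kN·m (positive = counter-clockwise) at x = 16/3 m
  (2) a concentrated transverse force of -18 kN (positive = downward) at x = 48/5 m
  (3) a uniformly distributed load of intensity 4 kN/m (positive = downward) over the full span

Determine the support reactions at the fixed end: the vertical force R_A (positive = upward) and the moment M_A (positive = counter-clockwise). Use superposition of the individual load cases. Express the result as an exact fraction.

Load 1 — applied couple M₀=12 kN·m at a=16/3 m (b=L-a=32/3):
  R_A = 0 kN
  M_A = -M₀ = -12 kN·m
Load 2 — point force P=-18 kN at a=48/5 m (b=L-a=32/5):
  R_A = P = (-18) = -18 kN
  M_A = Pa = (-18)·(48/5) = -864/5 kN·m
Load 3 — uniform load w=4 kN/m over full span:
  R_A = wL = 4·16 = 64 kN
  M_A = wL²/2 = 4·16²/2 = 512 kN·m
Superposition: R_A = 46 kN, M_A = 1636/5 kN·m

R_A = 46 kN, M_A = 1636/5 kN·m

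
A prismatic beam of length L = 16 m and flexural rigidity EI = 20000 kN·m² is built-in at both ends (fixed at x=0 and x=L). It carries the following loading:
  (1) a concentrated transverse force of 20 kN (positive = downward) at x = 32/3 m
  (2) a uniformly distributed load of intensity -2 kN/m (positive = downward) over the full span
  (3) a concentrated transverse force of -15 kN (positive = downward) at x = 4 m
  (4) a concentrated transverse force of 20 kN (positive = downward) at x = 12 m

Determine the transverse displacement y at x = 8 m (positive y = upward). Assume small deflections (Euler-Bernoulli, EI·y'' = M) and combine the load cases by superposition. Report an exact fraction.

y(8) = -71/50625 m

Load 1 — point force P=20 kN at a=32/3 m (b=L-a=16/3):
  y_1 = -Pb²x²(3aL-(3a+b)x)/(6L³EI)  [x≤a] = -20·(16/3)²·8²·(3·(32/3)·16-(3·(32/3)+(16/3))·8)/(6·16³·20000) = -32/2025 m
Load 2 — uniform load w=-2 kN/m over full span:
  y_2 = -wx²(L-x)²/(24EI) = -(-2)·8²·(16-8)²/(24·20000) = 32/1875 m
Load 3 — point force P=-15 kN at a=4 m (b=L-a=12):
  y_3 = -Pa²(L-x)²(3bL-(3b+a)(L-x))/(6L³EI)  [x>a] = -(-15)·4²·(16-8)²·(3·12·16-(3·12+4)·(16-8))/(6·16³·20000) = 1/125 m
Load 4 — point force P=20 kN at a=12 m (b=L-a=4):
  y_4 = -Pb²x²(3aL-(3a+b)x)/(6L³EI)  [x≤a] = -20·4²·8²·(3·12·16-(3·12+4)·8)/(6·16³·20000) = -4/375 m
Superposition: y = Σ y_i = -71/50625 m ≈ -0.001402 m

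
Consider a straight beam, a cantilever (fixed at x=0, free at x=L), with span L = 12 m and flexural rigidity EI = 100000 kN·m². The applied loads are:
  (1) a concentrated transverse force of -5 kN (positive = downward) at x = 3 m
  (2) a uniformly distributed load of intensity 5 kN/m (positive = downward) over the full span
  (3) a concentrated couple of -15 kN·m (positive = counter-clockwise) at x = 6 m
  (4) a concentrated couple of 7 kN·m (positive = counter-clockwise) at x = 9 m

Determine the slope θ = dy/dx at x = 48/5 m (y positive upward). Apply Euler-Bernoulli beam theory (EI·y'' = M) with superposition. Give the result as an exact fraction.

θ(48/5) = -71649/5000000 rad

Load 1 — point force P=-5 kN at a=3 m (b=L-a=9):
  θ_1 = -Pa²/(2EI)  [x>a] = -(-5)·3²/(2·100000) = 9/40000 rad
Load 2 — uniform load w=5 kN/m over full span:
  θ_2 = -wx(x²-3Lx+3L²)/(6EI) = -5·(48/5)·((48/5)²-3·12·(48/5)+3·12²)/(6·100000) = -1116/78125 rad
Load 3 — applied couple M₀=-15 kN·m at a=6 m (b=L-a=6):
  θ_3 = M₀a/EI  [x>a] = (-15)·6/100000 = -9/10000 rad
Load 4 — applied couple M₀=7 kN·m at a=9 m (b=L-a=3):
  θ_4 = M₀a/EI  [x>a] = 7·9/100000 = 63/100000 rad
Superposition: θ = Σ θ_i = -71649/5000000 rad ≈ -0.014330 rad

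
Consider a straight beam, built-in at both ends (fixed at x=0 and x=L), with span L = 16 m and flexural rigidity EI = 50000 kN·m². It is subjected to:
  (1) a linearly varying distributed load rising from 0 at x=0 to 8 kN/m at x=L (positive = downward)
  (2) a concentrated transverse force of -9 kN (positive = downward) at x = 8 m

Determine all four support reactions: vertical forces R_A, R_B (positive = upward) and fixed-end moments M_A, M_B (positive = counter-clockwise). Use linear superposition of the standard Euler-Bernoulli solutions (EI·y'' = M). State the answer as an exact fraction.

R_A = 147/10 kN, M_A = 754/15 kN·m, R_B = 403/10 kN, M_B = -422/5 kN·m

Load 1 — triangular load w₀=8 kN/m (0→w₀ over full span):
  R_A = 3w₀L/20 = 3·8·16/20 = 96/5 kN
  M_A = w₀L²/30 = 8·16²/30 = 1024/15 kN·m
  R_B = 7w₀L/20 = 7·8·16/20 = 224/5 kN
  M_B = -w₀L²/20 = -8·16²/20 = -512/5 kN·m
Load 2 — point force P=-9 kN at a=8 m (b=L-a=8):
  R_A = Pb²(3a+b)/L³ = (-9)·8²·(3·8+8)/16³ = -9/2 kN
  M_A = Pab²/L² = (-9)·8·8²/16² = -18 kN·m
  R_B = Pa²(a+3b)/L³ = (-9)·8²·(8+3·8)/16³ = -9/2 kN
  M_B = -Pa²b/L² = -(-9)·8²·8/16² = 18 kN·m
Superposition: R_A = 147/10 kN, M_A = 754/15 kN·m, R_B = 403/10 kN, M_B = -422/5 kN·m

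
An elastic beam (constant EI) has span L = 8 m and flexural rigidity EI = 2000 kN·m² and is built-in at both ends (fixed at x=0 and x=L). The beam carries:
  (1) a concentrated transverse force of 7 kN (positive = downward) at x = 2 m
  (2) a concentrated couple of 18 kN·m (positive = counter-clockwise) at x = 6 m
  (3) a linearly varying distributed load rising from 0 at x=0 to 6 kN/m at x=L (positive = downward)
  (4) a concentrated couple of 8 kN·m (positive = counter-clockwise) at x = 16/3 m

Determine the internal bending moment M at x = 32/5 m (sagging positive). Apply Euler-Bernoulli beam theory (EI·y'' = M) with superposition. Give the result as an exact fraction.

M(32/5) = -7441/750 kN·m

Load 1 — point force P=7 kN at a=2 m (b=L-a=6):
  M_1 = Pa²(a+3b)(L-x)/L³ - Pa²b/L²  [x>a] = 7·2²·(2+3·6)·(8-(32/5))/8³ - 7·2²·6/8² = -7/8 kN·m
Load 2 — applied couple M₀=18 kN·m at a=6 m (b=L-a=2):
  M_2 = R_Ax - M_A - M₀  [x>a] with R_A=81/32, M_A=45/8 = (81/32)·(32/5) - (45/8) - 18 = -297/40 kN·m
Load 3 — triangular load w₀=6 kN/m (0→w₀ over full span):
  M_3 = 3w₀Lx/20 - w₀L²/30 - w₀x³/(6L) = 3·6·8·(32/5)/20 - 6·8²/30 - 6·(32/5)³/(6·8) = 64/125 kN·m
Load 4 — applied couple M₀=8 kN·m at a=16/3 m (b=L-a=8/3):
  M_4 = R_Ax - M_A - M₀  [x>a] with R_A=4/3, M_A=8/3 = (4/3)·(32/5) - (8/3) - 8 = -32/15 kN·m
Superposition: M = Σ M_i = -7441/750 kN·m ≈ -9.921333 kN·m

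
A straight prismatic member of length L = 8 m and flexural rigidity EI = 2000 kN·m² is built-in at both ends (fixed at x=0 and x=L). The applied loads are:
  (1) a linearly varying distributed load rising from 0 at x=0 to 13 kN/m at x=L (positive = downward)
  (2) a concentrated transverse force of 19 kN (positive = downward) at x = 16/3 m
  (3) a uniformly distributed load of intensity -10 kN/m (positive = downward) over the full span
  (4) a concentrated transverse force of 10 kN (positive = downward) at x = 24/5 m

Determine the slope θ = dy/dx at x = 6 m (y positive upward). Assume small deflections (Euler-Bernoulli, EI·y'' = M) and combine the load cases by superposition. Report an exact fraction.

Load 1 — triangular load w₀=13 kN/m (0→w₀ over full span):
  θ_1 = -w₀(2x(L-x)(L-2x)(x+2L)+x²(L-x)²)/(120LEI) = -13·(2·6·(8-6)·(8-2·6)·(6+2·8)+6²·(8-6)²)/(120·8·2000) = 533/40000 rad
Load 2 — point force P=19 kN at a=16/3 m (b=L-a=8/3):
  θ_2 = Pa²(L-x)(2bL-(3b+a)(L-x))/(2L³EI)  [x>a] = 19·(16/3)²·(8-6)·(2·(8/3)·8-(3·(8/3)+(16/3))·(8-6))/(2·8³·2000) = 19/2250 rad
Load 3 — uniform load w=-10 kN/m over full span:
  θ_3 = -wx(L-x)(L-2x)/(12EI) = -(-10)·6·(8-6)·(8-2·6)/(12·2000) = -1/50 rad
Load 4 — point force P=10 kN at a=24/5 m (b=L-a=16/5):
  θ_4 = Pa²(L-x)(2bL-(3b+a)(L-x))/(2L³EI)  [x>a] = 10·(24/5)²·(8-6)·(2·(16/5)·8-(3·(16/5)+(24/5))·(8-6))/(2·8³·2000) = 63/12500 rad
Superposition: θ = Σ θ_i = 12257/1800000 rad ≈ 0.006809 rad

θ(6) = 12257/1800000 rad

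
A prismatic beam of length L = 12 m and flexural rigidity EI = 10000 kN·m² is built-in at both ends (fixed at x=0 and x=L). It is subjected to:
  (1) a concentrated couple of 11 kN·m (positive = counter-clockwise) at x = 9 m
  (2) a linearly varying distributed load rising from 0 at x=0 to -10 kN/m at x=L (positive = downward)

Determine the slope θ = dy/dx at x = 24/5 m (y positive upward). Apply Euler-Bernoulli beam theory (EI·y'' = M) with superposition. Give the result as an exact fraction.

θ(24/5) = 9213/2500000 rad

Load 1 — applied couple M₀=11 kN·m at a=9 m (b=L-a=3):
  θ_1 = (R_Ax²/2 - M_Ax)/EI  [x≤a] with R_A=33/32, M_A=55/16 = ((33/32)·(24/5)²/2 - (55/16)·(24/5))/10000 = -231/500000 rad
Load 2 — triangular load w₀=-10 kN/m (0→w₀ over full span):
  θ_2 = -w₀(2x(L-x)(L-2x)(x+2L)+x²(L-x)²)/(120LEI) = -(-10)·(2·(24/5)·(12-(24/5))·(12-2·(24/5))·((24/5)+2·12)+(24/5)²·(12-(24/5))²)/(120·12·10000) = 324/78125 rad
Superposition: θ = Σ θ_i = 9213/2500000 rad ≈ 0.003685 rad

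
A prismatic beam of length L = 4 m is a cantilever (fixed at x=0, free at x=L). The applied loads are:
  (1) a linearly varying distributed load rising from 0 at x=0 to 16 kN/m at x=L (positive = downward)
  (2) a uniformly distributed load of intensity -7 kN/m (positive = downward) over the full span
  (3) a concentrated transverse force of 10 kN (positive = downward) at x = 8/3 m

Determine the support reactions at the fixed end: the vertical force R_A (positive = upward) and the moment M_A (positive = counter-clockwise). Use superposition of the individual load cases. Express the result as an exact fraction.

Load 1 — triangular load w₀=16 kN/m (0→w₀ over full span):
  R_A = w₀L/2 = 16·4/2 = 32 kN
  M_A = w₀L²/3 = 16·4²/3 = 256/3 kN·m
Load 2 — uniform load w=-7 kN/m over full span:
  R_A = wL = (-7)·4 = -28 kN
  M_A = wL²/2 = (-7)·4²/2 = -56 kN·m
Load 3 — point force P=10 kN at a=8/3 m (b=L-a=4/3):
  R_A = P = 10 kN
  M_A = Pa = 10·(8/3) = 80/3 kN·m
Superposition: R_A = 14 kN, M_A = 56 kN·m

R_A = 14 kN, M_A = 56 kN·m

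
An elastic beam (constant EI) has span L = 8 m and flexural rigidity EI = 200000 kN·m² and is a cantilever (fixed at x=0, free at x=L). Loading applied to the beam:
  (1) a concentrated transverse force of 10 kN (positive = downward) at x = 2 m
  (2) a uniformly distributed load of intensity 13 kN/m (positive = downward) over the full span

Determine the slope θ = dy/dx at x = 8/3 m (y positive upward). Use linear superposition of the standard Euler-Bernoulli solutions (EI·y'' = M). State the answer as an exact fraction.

θ(8/3) = -16213/4050000 rad

Load 1 — point force P=10 kN at a=2 m (b=L-a=6):
  θ_1 = -Pa²/(2EI)  [x>a] = -10·2²/(2·200000) = -1/10000 rad
Load 2 — uniform load w=13 kN/m over full span:
  θ_2 = -wx(x²-3Lx+3L²)/(6EI) = -13·(8/3)·((8/3)²-3·8·(8/3)+3·8²)/(6·200000) = -988/253125 rad
Superposition: θ = Σ θ_i = -16213/4050000 rad ≈ -0.004003 rad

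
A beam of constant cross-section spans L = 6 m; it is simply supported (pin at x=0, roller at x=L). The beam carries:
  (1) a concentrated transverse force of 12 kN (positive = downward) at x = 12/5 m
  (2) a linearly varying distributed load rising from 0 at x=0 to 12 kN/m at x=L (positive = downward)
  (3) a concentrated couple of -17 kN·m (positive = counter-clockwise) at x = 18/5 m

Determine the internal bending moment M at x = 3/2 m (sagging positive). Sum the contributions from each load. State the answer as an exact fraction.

Load 1 — point force P=12 kN at a=12/5 m (b=L-a=18/5):
  M_1 = Pbx/L  [x≤a] = 12·(18/5)·(3/2)/6 = 54/5 kN·m
Load 2 — triangular load w₀=12 kN/m (0→w₀ over full span):
  M_2 = w₀Lx/6 - w₀x³/(6L) = 12·6·(3/2)/6 - 12·(3/2)³/(6·6) = 135/8 kN·m
Load 3 — applied couple M₀=-17 kN·m at a=18/5 m (b=L-a=12/5):
  M_3 = M₀x/L  [x≤a] = (-17)·(3/2)/6 = -17/4 kN·m
Superposition: M = Σ M_i = 937/40 kN·m ≈ 23.425000 kN·m

M(3/2) = 937/40 kN·m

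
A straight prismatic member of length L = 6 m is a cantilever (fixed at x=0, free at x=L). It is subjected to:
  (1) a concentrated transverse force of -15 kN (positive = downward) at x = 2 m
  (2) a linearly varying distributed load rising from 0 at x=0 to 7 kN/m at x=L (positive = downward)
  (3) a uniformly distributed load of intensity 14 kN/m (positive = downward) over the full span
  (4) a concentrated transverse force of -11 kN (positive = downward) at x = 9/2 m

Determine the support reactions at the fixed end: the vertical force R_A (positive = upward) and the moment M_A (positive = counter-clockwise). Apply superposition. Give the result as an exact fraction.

R_A = 79 kN, M_A = 513/2 kN·m

Load 1 — point force P=-15 kN at a=2 m (b=L-a=4):
  R_A = P = (-15) = -15 kN
  M_A = Pa = (-15)·2 = -30 kN·m
Load 2 — triangular load w₀=7 kN/m (0→w₀ over full span):
  R_A = w₀L/2 = 7·6/2 = 21 kN
  M_A = w₀L²/3 = 7·6²/3 = 84 kN·m
Load 3 — uniform load w=14 kN/m over full span:
  R_A = wL = 14·6 = 84 kN
  M_A = wL²/2 = 14·6²/2 = 252 kN·m
Load 4 — point force P=-11 kN at a=9/2 m (b=L-a=3/2):
  R_A = P = (-11) = -11 kN
  M_A = Pa = (-11)·(9/2) = -99/2 kN·m
Superposition: R_A = 79 kN, M_A = 513/2 kN·m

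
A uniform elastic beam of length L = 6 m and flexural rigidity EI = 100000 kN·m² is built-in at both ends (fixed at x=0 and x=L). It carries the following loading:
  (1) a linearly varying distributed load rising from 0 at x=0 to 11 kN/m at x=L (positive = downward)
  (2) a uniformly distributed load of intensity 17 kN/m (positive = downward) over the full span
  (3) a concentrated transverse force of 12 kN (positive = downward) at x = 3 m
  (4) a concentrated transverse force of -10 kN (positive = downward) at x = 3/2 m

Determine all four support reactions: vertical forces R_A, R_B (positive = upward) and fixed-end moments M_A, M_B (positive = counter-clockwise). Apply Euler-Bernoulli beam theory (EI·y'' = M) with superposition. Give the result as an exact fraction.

Load 1 — triangular load w₀=11 kN/m (0→w₀ over full span):
  R_A = 3w₀L/20 = 3·11·6/20 = 99/10 kN
  M_A = w₀L²/30 = 11·6²/30 = 66/5 kN·m
  R_B = 7w₀L/20 = 7·11·6/20 = 231/10 kN
  M_B = -w₀L²/20 = -11·6²/20 = -99/5 kN·m
Load 2 — uniform load w=17 kN/m over full span:
  R_A = wL/2 = 17·6/2 = 51 kN
  M_A = wL²/12 = 17·6²/12 = 51 kN·m
  R_B = wL/2 = 17·6/2 = 51 kN
  M_B = -wL²/12 = -17·6²/12 = -51 kN·m
Load 3 — point force P=12 kN at a=3 m (b=L-a=3):
  R_A = Pb²(3a+b)/L³ = 12·3²·(3·3+3)/6³ = 6 kN
  M_A = Pab²/L² = 12·3·3²/6² = 9 kN·m
  R_B = Pa²(a+3b)/L³ = 12·3²·(3+3·3)/6³ = 6 kN
  M_B = -Pa²b/L² = -12·3²·3/6² = -9 kN·m
Load 4 — point force P=-10 kN at a=3/2 m (b=L-a=9/2):
  R_A = Pb²(3a+b)/L³ = (-10)·(9/2)²·(3·(3/2)+(9/2))/6³ = -135/16 kN
  M_A = Pab²/L² = (-10)·(3/2)·(9/2)²/6² = -135/16 kN·m
  R_B = Pa²(a+3b)/L³ = (-10)·(3/2)²·((3/2)+3·(9/2))/6³ = -25/16 kN
  M_B = -Pa²b/L² = -(-10)·(3/2)²·(9/2)/6² = 45/16 kN·m
Superposition: R_A = 4677/80 kN, M_A = 5181/80 kN·m, R_B = 6283/80 kN, M_B = -6159/80 kN·m

R_A = 4677/80 kN, M_A = 5181/80 kN·m, R_B = 6283/80 kN, M_B = -6159/80 kN·m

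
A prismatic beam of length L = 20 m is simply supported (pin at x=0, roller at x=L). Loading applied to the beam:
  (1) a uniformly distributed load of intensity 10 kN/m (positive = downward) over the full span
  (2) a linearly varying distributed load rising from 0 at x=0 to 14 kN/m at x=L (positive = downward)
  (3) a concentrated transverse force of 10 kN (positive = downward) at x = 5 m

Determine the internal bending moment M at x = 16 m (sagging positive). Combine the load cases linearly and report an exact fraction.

M(16) = 2994/5 kN·m

Load 1 — uniform load w=10 kN/m over full span:
  M_1 = wx(L-x)/2 = 10·16·(20-16)/2 = 320 kN·m
Load 2 — triangular load w₀=14 kN/m (0→w₀ over full span):
  M_2 = w₀Lx/6 - w₀x³/(6L) = 14·20·16/6 - 14·16³/(6·20) = 1344/5 kN·m
Load 3 — point force P=10 kN at a=5 m (b=L-a=15):
  M_3 = Pa(L-x)/L  [x>a] = 10·5·(20-16)/20 = 10 kN·m
Superposition: M = Σ M_i = 2994/5 kN·m ≈ 598.800000 kN·m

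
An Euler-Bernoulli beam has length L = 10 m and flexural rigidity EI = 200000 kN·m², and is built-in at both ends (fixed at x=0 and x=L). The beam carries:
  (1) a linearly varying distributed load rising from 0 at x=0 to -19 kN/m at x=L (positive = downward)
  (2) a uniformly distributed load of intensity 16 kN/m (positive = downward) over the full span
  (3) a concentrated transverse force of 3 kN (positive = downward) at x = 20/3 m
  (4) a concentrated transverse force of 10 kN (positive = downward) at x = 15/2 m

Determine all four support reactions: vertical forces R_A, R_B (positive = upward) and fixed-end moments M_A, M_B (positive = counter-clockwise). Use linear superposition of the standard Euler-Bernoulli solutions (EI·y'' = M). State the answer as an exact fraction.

Load 1 — triangular load w₀=-19 kN/m (0→w₀ over full span):
  R_A = 3w₀L/20 = 3·(-19)·10/20 = -57/2 kN
  M_A = w₀L²/30 = (-19)·10²/30 = -190/3 kN·m
  R_B = 7w₀L/20 = 7·(-19)·10/20 = -133/2 kN
  M_B = -w₀L²/20 = -(-19)·10²/20 = 95 kN·m
Load 2 — uniform load w=16 kN/m over full span:
  R_A = wL/2 = 16·10/2 = 80 kN
  M_A = wL²/12 = 16·10²/12 = 400/3 kN·m
  R_B = wL/2 = 16·10/2 = 80 kN
  M_B = -wL²/12 = -16·10²/12 = -400/3 kN·m
Load 3 — point force P=3 kN at a=20/3 m (b=L-a=10/3):
  R_A = Pb²(3a+b)/L³ = 3·(10/3)²·(3·(20/3)+(10/3))/10³ = 7/9 kN
  M_A = Pab²/L² = 3·(20/3)·(10/3)²/10² = 20/9 kN·m
  R_B = Pa²(a+3b)/L³ = 3·(20/3)²·((20/3)+3·(10/3))/10³ = 20/9 kN
  M_B = -Pa²b/L² = -3·(20/3)²·(10/3)/10² = -40/9 kN·m
Load 4 — point force P=10 kN at a=15/2 m (b=L-a=5/2):
  R_A = Pb²(3a+b)/L³ = 10·(5/2)²·(3·(15/2)+(5/2))/10³ = 25/16 kN
  M_A = Pab²/L² = 10·(15/2)·(5/2)²/10² = 75/16 kN·m
  R_B = Pa²(a+3b)/L³ = 10·(15/2)²·((15/2)+3·(5/2))/10³ = 135/16 kN
  M_B = -Pa²b/L² = -10·(15/2)²·(5/2)/10² = -225/16 kN·m
Superposition: R_A = 7753/144 kN, M_A = 11075/144 kN·m, R_B = 3479/144 kN, M_B = -8185/144 kN·m

R_A = 7753/144 kN, M_A = 11075/144 kN·m, R_B = 3479/144 kN, M_B = -8185/144 kN·m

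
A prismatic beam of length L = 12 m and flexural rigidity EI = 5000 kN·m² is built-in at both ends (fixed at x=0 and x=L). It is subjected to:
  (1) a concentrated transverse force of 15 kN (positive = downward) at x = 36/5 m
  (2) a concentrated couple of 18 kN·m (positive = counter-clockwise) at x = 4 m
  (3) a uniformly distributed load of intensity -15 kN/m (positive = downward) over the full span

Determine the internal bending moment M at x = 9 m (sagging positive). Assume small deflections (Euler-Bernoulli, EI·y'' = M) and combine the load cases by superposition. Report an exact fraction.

Load 1 — point force P=15 kN at a=36/5 m (b=L-a=24/5):
  M_1 = Pa²(a+3b)(L-x)/L³ - Pa²b/L²  [x>a] = 15·(36/5)²·((36/5)+3·(24/5))·(12-9)/12³ - 15·(36/5)²·(24/5)/12² = 81/25 kN·m
Load 2 — applied couple M₀=18 kN·m at a=4 m (b=L-a=8):
  M_2 = R_Ax - M_A - M₀  [x>a] with R_A=2, M_A=0 = 2·9 - 0 - 18 = 0 kN·m
Load 3 — uniform load w=-15 kN/m over full span:
  M_3 = wLx/2 - wL²/12 - wx²/2 = (-15)·12·9/2 - (-15)·12²/12 - (-15)·9²/2 = -45/2 kN·m
Superposition: M = Σ M_i = -963/50 kN·m ≈ -19.260000 kN·m

M(9) = -963/50 kN·m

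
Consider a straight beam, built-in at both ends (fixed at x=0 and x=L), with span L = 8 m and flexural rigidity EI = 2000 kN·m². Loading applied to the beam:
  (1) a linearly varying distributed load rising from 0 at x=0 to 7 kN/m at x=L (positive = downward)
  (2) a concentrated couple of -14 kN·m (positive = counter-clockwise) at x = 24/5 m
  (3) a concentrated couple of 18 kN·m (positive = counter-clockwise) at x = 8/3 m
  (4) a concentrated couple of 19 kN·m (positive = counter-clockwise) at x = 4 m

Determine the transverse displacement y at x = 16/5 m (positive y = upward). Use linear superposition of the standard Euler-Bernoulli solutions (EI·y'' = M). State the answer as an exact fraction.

Load 1 — triangular load w₀=7 kN/m (0→w₀ over full span):
  y_1 = -w₀x²(L-x)²(x+2L)/(120LEI) = -7·(16/5)²·(8-(16/5))²·((16/5)+2·8)/(120·8·2000) = -32256/1953125 m
Load 2 — applied couple M₀=-14 kN·m at a=24/5 m (b=L-a=16/5):
  y_2 = (R_Ax³/6 - M_Ax²/2)/EI  [x≤a] with R_A=-63/25, M_A=-112/25 = ((-63/25)·(16/5)³/6 - (-112/25)·(16/5)²/2)/2000 = 1792/390625 m
Load 3 — applied couple M₀=18 kN·m at a=8/3 m (b=L-a=16/3):
  y_3 = (R_Ax³/6 - M_Ax²/2 - M₀(x-a)²/2)/EI  [x>a] with R_A=3, M_A=0 = (3·(16/5)³/6 - 0·(16/5)²/2 - 18·((16/5)-(8/3))²/2)/2000 = 108/15625 m
Load 4 — applied couple M₀=19 kN·m at a=4 m (b=L-a=4):
  y_4 = (R_Ax³/6 - M_Ax²/2)/EI  [x≤a] with R_A=57/16, M_A=19/4 = ((57/16)·(16/5)³/6 - (19/4)·(16/5)²/2)/2000 = -38/15625 m
Superposition: y = Σ y_i = -14546/1953125 m ≈ -0.007448 m

y(16/5) = -14546/1953125 m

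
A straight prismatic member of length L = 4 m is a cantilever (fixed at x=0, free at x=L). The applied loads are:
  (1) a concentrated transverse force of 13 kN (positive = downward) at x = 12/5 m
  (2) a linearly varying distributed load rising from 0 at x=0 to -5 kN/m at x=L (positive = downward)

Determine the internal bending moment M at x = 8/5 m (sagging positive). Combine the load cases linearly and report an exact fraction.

Load 1 — point force P=13 kN at a=12/5 m (b=L-a=8/5):
  M_1 = -P(a-x)  [x≤a] = -13·((12/5)-(8/5)) = -52/5 kN·m
Load 2 — triangular load w₀=-5 kN/m (0→w₀ over full span):
  M_2 = w₀Lx/2 - w₀L²/3 - w₀x³/(6L) = (-5)·4·(8/5)/2 - (-5)·4²/3 - (-5)·(8/5)³/(6·4) = 288/25 kN·m
Superposition: M = Σ M_i = 28/25 kN·m ≈ 1.120000 kN·m

M(8/5) = 28/25 kN·m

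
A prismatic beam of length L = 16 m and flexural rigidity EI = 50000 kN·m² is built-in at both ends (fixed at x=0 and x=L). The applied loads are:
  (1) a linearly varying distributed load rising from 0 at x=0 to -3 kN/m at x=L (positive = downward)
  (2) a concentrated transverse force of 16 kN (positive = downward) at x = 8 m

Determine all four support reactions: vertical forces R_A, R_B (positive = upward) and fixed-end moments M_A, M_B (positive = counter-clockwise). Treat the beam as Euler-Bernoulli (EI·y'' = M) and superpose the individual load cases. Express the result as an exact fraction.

R_A = 4/5 kN, M_A = 32/5 kN·m, R_B = -44/5 kN, M_B = 32/5 kN·m

Load 1 — triangular load w₀=-3 kN/m (0→w₀ over full span):
  R_A = 3w₀L/20 = 3·(-3)·16/20 = -36/5 kN
  M_A = w₀L²/30 = (-3)·16²/30 = -128/5 kN·m
  R_B = 7w₀L/20 = 7·(-3)·16/20 = -84/5 kN
  M_B = -w₀L²/20 = -(-3)·16²/20 = 192/5 kN·m
Load 2 — point force P=16 kN at a=8 m (b=L-a=8):
  R_A = Pb²(3a+b)/L³ = 16·8²·(3·8+8)/16³ = 8 kN
  M_A = Pab²/L² = 16·8·8²/16² = 32 kN·m
  R_B = Pa²(a+3b)/L³ = 16·8²·(8+3·8)/16³ = 8 kN
  M_B = -Pa²b/L² = -16·8²·8/16² = -32 kN·m
Superposition: R_A = 4/5 kN, M_A = 32/5 kN·m, R_B = -44/5 kN, M_B = 32/5 kN·m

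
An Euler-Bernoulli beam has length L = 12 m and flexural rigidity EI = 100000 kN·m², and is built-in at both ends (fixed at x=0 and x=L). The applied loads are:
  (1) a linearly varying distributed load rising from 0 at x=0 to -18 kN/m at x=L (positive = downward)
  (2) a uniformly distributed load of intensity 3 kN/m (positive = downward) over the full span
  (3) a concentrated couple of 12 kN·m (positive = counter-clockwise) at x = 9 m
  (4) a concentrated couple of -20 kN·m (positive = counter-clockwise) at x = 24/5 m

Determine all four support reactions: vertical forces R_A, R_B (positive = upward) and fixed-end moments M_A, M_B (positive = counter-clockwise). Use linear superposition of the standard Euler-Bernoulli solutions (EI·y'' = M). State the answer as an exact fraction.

Load 1 — triangular load w₀=-18 kN/m (0→w₀ over full span):
  R_A = 3w₀L/20 = 3·(-18)·12/20 = -162/5 kN
  M_A = w₀L²/30 = (-18)·12²/30 = -432/5 kN·m
  R_B = 7w₀L/20 = 7·(-18)·12/20 = -378/5 kN
  M_B = -w₀L²/20 = -(-18)·12²/20 = 648/5 kN·m
Load 2 — uniform load w=3 kN/m over full span:
  R_A = wL/2 = 3·12/2 = 18 kN
  M_A = wL²/12 = 3·12²/12 = 36 kN·m
  R_B = wL/2 = 3·12/2 = 18 kN
  M_B = -wL²/12 = -3·12²/12 = -36 kN·m
Load 3 — applied couple M₀=12 kN·m at a=9 m (b=L-a=3):
  R_A = 6M₀ab/L³ = 6·12·9·3/12³ = 9/8 kN
  M_A = M₀b(2a-b)/L² = 12·3·(2·9-3)/12² = 15/4 kN·m
  R_B = -6M₀ab/L³ = -6·12·9·3/12³ = -9/8 kN
  M_B = M₀a(2b-a)/L² = 12·9·(2·3-9)/12² = -9/4 kN·m
Load 4 — applied couple M₀=-20 kN·m at a=24/5 m (b=L-a=36/5):
  R_A = 6M₀ab/L³ = 6·(-20)·(24/5)·(36/5)/12³ = -12/5 kN
  M_A = M₀b(2a-b)/L² = (-20)·(36/5)·(2·(24/5)-(36/5))/12² = -12/5 kN·m
  R_B = -6M₀ab/L³ = -6·(-20)·(24/5)·(36/5)/12³ = 12/5 kN
  M_B = M₀a(2b-a)/L² = (-20)·(24/5)·(2·(36/5)-(24/5))/12² = -32/5 kN·m
Superposition: R_A = -627/40 kN, M_A = -981/20 kN·m, R_B = -2253/40 kN, M_B = 1699/20 kN·m

R_A = -627/40 kN, M_A = -981/20 kN·m, R_B = -2253/40 kN, M_B = 1699/20 kN·m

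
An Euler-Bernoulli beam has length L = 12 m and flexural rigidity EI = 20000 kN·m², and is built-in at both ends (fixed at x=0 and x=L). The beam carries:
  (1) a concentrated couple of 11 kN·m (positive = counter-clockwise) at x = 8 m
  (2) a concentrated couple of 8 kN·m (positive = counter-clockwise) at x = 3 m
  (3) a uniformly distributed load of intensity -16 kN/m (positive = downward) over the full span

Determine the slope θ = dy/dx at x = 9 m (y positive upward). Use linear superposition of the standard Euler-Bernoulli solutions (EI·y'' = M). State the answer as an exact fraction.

θ(9) = -1717/160000 rad

Load 1 — applied couple M₀=11 kN·m at a=8 m (b=L-a=4):
  θ_1 = (R_Ax²/2 - M_Ax - M₀(x-a))/EI  [x>a] with R_A=11/9, M_A=11/3 = ((11/9)·9²/2 - (11/3)·9 - 11·(9-8))/20000 = 11/40000 rad
Load 2 — applied couple M₀=8 kN·m at a=3 m (b=L-a=9):
  θ_2 = (R_Ax²/2 - M_Ax - M₀(x-a))/EI  [x>a] with R_A=3/4, M_A=-3/2 = ((3/4)·9²/2 - (-3/2)·9 - 8·(9-3))/20000 = -33/160000 rad
Load 3 — uniform load w=-16 kN/m over full span:
  θ_3 = -wx(L-x)(L-2x)/(12EI) = -(-16)·9·(12-9)·(12-2·9)/(12·20000) = -27/2500 rad
Superposition: θ = Σ θ_i = -1717/160000 rad ≈ -0.010731 rad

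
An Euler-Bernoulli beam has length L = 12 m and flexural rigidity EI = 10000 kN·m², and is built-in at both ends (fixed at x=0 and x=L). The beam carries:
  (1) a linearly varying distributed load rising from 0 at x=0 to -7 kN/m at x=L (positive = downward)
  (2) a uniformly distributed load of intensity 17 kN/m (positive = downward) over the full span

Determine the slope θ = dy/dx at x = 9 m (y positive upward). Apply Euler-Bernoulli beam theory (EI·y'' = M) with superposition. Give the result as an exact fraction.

Load 1 — triangular load w₀=-7 kN/m (0→w₀ over full span):
  θ_1 = -w₀(2x(L-x)(L-2x)(x+2L)+x²(L-x)²)/(120LEI) = -(-7)·(2·9·(12-9)·(12-2·9)·(9+2·12)+9²·(12-9)²)/(120·12·10000) = -7749/1600000 rad
Load 2 — uniform load w=17 kN/m over full span:
  θ_2 = -wx(L-x)(L-2x)/(12EI) = -17·9·(12-9)·(12-2·9)/(12·10000) = 459/20000 rad
Superposition: θ = Σ θ_i = 28971/1600000 rad ≈ 0.018107 rad

θ(9) = 28971/1600000 rad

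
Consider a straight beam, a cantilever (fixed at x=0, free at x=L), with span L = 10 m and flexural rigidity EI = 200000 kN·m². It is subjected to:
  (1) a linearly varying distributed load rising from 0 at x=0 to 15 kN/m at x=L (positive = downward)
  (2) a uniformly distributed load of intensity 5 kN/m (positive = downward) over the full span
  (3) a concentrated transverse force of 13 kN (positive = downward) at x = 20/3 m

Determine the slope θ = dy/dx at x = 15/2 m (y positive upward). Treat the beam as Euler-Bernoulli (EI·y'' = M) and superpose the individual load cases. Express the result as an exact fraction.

θ(15/2) = -271649/18432000 rad

Load 1 — triangular load w₀=15 kN/m (0→w₀ over full span):
  θ_1 = (w₀Lx²/4-w₀L²x/3-w₀x⁴/(24L))/EI = (15·10·(15/2)²/4-15·10²·(15/2)/3-15·(15/2)⁴/(24·10))/200000 = -753/81920 rad
Load 2 — uniform load w=5 kN/m over full span:
  θ_2 = -wx(x²-3Lx+3L²)/(6EI) = -5·(15/2)·((15/2)²-3·10·(15/2)+3·10²)/(6·200000) = -21/5120 rad
Load 3 — point force P=13 kN at a=20/3 m (b=L-a=10/3):
  θ_3 = -Pa²/(2EI)  [x>a] = -13·(20/3)²/(2·200000) = -13/9000 rad
Superposition: θ = Σ θ_i = -271649/18432000 rad ≈ -0.014738 rad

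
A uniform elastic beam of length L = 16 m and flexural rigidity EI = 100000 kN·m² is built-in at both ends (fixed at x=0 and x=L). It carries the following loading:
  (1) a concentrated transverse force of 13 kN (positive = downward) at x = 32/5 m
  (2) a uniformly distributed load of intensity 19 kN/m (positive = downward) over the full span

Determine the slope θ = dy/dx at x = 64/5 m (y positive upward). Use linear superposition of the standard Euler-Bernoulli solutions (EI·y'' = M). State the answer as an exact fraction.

Load 1 — point force P=13 kN at a=32/5 m (b=L-a=48/5):
  θ_1 = Pa²(L-x)(2bL-(3b+a)(L-x))/(2L³EI)  [x>a] = 13·(32/5)²·(16-(64/5))·(2·(48/5)·16-(3·(48/5)+(32/5))·(16-(64/5)))/(2·16³·100000) = 3952/9765625 rad
Load 2 — uniform load w=19 kN/m over full span:
  θ_2 = -wx(L-x)(L-2x)/(12EI) = -19·(64/5)·(16-(64/5))·(16-2·(64/5))/(12·100000) = 2432/390625 rad
Superposition: θ = Σ θ_i = 64752/9765625 rad ≈ 0.006631 rad

θ(64/5) = 64752/9765625 rad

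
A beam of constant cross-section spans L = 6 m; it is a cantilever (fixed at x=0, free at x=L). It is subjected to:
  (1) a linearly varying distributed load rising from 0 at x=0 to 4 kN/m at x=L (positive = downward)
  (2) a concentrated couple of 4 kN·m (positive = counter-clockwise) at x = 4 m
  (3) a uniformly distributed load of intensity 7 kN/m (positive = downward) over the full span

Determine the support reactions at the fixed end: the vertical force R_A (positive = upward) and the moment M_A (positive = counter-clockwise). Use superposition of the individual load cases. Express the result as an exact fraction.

Load 1 — triangular load w₀=4 kN/m (0→w₀ over full span):
  R_A = w₀L/2 = 4·6/2 = 12 kN
  M_A = w₀L²/3 = 4·6²/3 = 48 kN·m
Load 2 — applied couple M₀=4 kN·m at a=4 m (b=L-a=2):
  R_A = 0 kN
  M_A = -M₀ = -4 kN·m
Load 3 — uniform load w=7 kN/m over full span:
  R_A = wL = 7·6 = 42 kN
  M_A = wL²/2 = 7·6²/2 = 126 kN·m
Superposition: R_A = 54 kN, M_A = 170 kN·m

R_A = 54 kN, M_A = 170 kN·m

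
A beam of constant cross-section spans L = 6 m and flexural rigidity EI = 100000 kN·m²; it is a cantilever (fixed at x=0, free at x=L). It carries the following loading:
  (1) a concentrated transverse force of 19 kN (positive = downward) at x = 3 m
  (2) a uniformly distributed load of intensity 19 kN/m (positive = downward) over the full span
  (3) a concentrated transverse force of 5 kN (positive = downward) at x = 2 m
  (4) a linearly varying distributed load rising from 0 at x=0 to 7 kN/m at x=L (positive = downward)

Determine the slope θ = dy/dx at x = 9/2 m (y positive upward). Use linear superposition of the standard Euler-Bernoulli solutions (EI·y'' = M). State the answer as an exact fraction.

θ(9/2) = -48851/5120000 rad

Load 1 — point force P=19 kN at a=3 m (b=L-a=3):
  θ_1 = -Pa²/(2EI)  [x>a] = -19·3²/(2·100000) = -171/200000 rad
Load 2 — uniform load w=19 kN/m over full span:
  θ_2 = -wx(x²-3Lx+3L²)/(6EI) = -19·(9/2)·((9/2)²-3·6·(9/2)+3·6²)/(6·100000) = -10773/1600000 rad
Load 3 — point force P=5 kN at a=2 m (b=L-a=4):
  θ_3 = -Pa²/(2EI)  [x>a] = -5·2²/(2·100000) = -1/10000 rad
Load 4 — triangular load w₀=7 kN/m (0→w₀ over full span):
  θ_4 = (w₀Lx²/4-w₀L²x/3-w₀x⁴/(24L))/EI = (7·6·(9/2)²/4-7·6²·(9/2)/3-7·(9/2)⁴/(24·6))/100000 = -47439/25600000 rad
Superposition: θ = Σ θ_i = -48851/5120000 rad ≈ -0.009541 rad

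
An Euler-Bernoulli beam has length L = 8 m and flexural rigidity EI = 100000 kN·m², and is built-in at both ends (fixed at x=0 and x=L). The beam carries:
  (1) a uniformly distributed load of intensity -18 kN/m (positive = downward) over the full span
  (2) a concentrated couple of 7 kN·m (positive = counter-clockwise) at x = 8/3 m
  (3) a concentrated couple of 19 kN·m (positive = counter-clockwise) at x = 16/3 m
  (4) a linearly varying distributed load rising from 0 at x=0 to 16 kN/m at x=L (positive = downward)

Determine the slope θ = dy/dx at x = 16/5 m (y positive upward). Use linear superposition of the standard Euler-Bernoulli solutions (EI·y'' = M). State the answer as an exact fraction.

θ(16/5) = 3607/23437500 rad

Load 1 — uniform load w=-18 kN/m over full span:
  θ_1 = -wx(L-x)(L-2x)/(12EI) = -(-18)·(16/5)·(8-(16/5))·(8-2·(16/5))/(12·100000) = 144/390625 rad
Load 2 — applied couple M₀=7 kN·m at a=8/3 m (b=L-a=16/3):
  θ_2 = (R_Ax²/2 - M_Ax - M₀(x-a))/EI  [x>a] with R_A=7/6, M_A=0 = ((7/6)·(16/5)²/2 - 0·(16/5) - 7·((16/5)-(8/3)))/100000 = 7/312500 rad
Load 3 — applied couple M₀=19 kN·m at a=16/3 m (b=L-a=8/3):
  θ_3 = (R_Ax²/2 - M_Ax)/EI  [x≤a] with R_A=19/6, M_A=19/3 = ((19/6)·(16/5)²/2 - (19/3)·(16/5))/100000 = -19/468750 rad
Load 4 — triangular load w₀=16 kN/m (0→w₀ over full span):
  θ_4 = -w₀(2x(L-x)(L-2x)(x+2L)+x²(L-x)²)/(120LEI) = -16·(2·(16/5)·(8-(16/5))·(8-2·(16/5))·((16/5)+2·8)+(16/5)²·(8-(16/5))²)/(120·8·100000) = -384/1953125 rad
Superposition: θ = Σ θ_i = 3607/23437500 rad ≈ 0.000154 rad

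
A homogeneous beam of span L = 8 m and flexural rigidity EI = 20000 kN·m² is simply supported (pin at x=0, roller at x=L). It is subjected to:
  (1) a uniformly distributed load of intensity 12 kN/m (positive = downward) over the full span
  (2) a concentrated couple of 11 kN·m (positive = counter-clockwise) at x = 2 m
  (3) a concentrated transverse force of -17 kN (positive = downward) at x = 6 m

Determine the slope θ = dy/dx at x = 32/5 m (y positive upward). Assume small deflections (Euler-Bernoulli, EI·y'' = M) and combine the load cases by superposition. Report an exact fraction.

θ(32/5) = 224123/30000000 rad

Load 1 — uniform load w=12 kN/m over full span:
  θ_1 = -w(L³-6Lx²+4x³)/(24EI) = -12·(8³-6·8·(32/5)²+4·(32/5)³)/(24·20000) = 792/78125 rad
Load 2 — applied couple M₀=11 kN·m at a=2 m (b=L-a=6):
  θ_2 = (M₀x²/(2L)-M₀(x-a)+C₁)/EI  [x>a] with C₁=M₀(3b²-L²)/(6L)=121/12 = (11·(32/5)²/(2·8)-11·((32/5)-2)+(121/12))/20000 = -3047/6000000 rad
Load 3 — point force P=-17 kN at a=6 m (b=L-a=2):
  θ_3 = -Pa(2L²-6Lx+3x²+a²)/(6LEI)  [x>a] = -(-17)·6·(2·8²-6·8·(32/5)+3·(32/5)²+6²)/(6·8·20000) = -2159/1000000 rad
Superposition: θ = Σ θ_i = 224123/30000000 rad ≈ 0.007471 rad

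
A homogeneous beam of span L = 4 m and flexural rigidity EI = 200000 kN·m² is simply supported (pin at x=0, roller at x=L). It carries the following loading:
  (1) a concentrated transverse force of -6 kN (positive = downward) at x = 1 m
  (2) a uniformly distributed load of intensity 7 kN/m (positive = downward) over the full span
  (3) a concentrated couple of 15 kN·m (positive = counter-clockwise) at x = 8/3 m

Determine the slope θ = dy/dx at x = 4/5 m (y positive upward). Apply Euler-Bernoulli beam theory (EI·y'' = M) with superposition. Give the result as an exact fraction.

Load 1 — point force P=-6 kN at a=1 m (b=L-a=3):
  θ_1 = -Pb(L²-b²-3x²)/(6LEI)  [x≤a] = -(-6)·3·(4²-3²-3·(4/5)²)/(6·4·200000) = 381/20000000 rad
Load 2 — uniform load w=7 kN/m over full span:
  θ_2 = -w(L³-6Lx²+4x³)/(24EI) = -7·(4³-6·4·(4/5)²+4·(4/5)³)/(24·200000) = -231/3125000 rad
Load 3 — applied couple M₀=15 kN·m at a=8/3 m (b=L-a=4/3):
  θ_3 = (M₀x²/(2L)+C₁)/EI  [x≤a] with C₁=M₀(3b²-L²)/(6L)=-20/3 = (15·(4/5)²/(2·4)+(-20/3))/200000 = -41/1500000 rad
Superposition: θ = Σ θ_i = -24661/300000000 rad ≈ -0.000082 rad

θ(4/5) = -24661/300000000 rad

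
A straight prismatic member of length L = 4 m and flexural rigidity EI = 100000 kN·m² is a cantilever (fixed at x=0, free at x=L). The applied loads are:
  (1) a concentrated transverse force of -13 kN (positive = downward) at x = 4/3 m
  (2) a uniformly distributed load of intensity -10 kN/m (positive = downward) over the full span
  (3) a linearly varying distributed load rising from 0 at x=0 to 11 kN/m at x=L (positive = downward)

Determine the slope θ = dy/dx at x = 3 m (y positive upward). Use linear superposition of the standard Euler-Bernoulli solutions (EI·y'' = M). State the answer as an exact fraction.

Load 1 — point force P=-13 kN at a=4/3 m (b=L-a=8/3):
  θ_1 = -Pa²/(2EI)  [x>a] = -(-13)·(4/3)²/(2·100000) = 13/112500 rad
Load 2 — uniform load w=-10 kN/m over full span:
  θ_2 = -wx(x²-3Lx+3L²)/(6EI) = -(-10)·3·(3²-3·4·3+3·4²)/(6·100000) = 21/20000 rad
Load 3 — triangular load w₀=11 kN/m (0→w₀ over full span):
  θ_3 = (w₀Lx²/4-w₀L²x/3-w₀x⁴/(24L))/EI = (11·4·3²/4-11·4²·3/3-11·3⁴/(24·4))/100000 = -2761/3200000 rad
Superposition: θ = Σ θ_i = 8719/28800000 rad ≈ 0.000303 rad

θ(3) = 8719/28800000 rad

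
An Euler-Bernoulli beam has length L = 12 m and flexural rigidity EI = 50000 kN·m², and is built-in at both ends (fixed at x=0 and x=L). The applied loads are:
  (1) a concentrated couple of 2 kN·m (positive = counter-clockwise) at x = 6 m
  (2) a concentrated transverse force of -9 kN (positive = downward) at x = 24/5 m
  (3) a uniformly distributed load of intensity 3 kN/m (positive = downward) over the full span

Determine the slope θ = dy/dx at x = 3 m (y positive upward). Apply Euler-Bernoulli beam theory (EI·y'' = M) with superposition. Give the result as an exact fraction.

Load 1 — applied couple M₀=2 kN·m at a=6 m (b=L-a=6):
  θ_1 = (R_Ax²/2 - M_Ax)/EI  [x≤a] with R_A=1/4, M_A=1/2 = ((1/4)·3²/2 - (1/2)·3)/50000 = -3/400000 rad
Load 2 — point force P=-9 kN at a=24/5 m (b=L-a=36/5):
  θ_2 = -Pb²x(2aL-(3a+b)x)/(2L³EI)  [x≤a] = -(-9)·(36/5)²·3·(2·(24/5)·12-(3·(24/5)+(36/5))·3)/(2·12³·50000) = 5103/12500000 rad
Load 3 — uniform load w=3 kN/m over full span:
  θ_3 = -wx(L-x)(L-2x)/(12EI) = -3·3·(12-3)·(12-2·3)/(12·50000) = -81/100000 rad
Superposition: θ = Σ θ_i = -20463/50000000 rad ≈ -0.000409 rad

θ(3) = -20463/50000000 rad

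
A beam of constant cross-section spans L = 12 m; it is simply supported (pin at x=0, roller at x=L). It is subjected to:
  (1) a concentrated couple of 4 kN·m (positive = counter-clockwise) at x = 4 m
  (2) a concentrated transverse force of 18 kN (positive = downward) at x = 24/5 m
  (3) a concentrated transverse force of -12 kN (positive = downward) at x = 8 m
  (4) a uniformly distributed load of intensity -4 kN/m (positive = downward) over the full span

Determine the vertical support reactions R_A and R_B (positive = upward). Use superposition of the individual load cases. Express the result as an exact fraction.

R_A = -253/15 kN, R_B = -377/15 kN

Load 1 — applied couple M₀=4 kN·m at a=4 m (b=L-a=8):
  R_A = M₀/L = 4/12 = 1/3 kN
  R_B = -M₀/L = -4/12 = -1/3 kN
Load 2 — point force P=18 kN at a=24/5 m (b=L-a=36/5):
  R_A = Pb/L = 18·(36/5)/12 = 54/5 kN
  R_B = Pa/L = 18·(24/5)/12 = 36/5 kN
Load 3 — point force P=-12 kN at a=8 m (b=L-a=4):
  R_A = Pb/L = (-12)·4/12 = -4 kN
  R_B = Pa/L = (-12)·8/12 = -8 kN
Load 4 — uniform load w=-4 kN/m over full span:
  R_A = wL/2 = (-4)·12/2 = -24 kN
  R_B = wL/2 = (-4)·12/2 = -24 kN
Superposition: R_A = -253/15 kN, R_B = -377/15 kN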